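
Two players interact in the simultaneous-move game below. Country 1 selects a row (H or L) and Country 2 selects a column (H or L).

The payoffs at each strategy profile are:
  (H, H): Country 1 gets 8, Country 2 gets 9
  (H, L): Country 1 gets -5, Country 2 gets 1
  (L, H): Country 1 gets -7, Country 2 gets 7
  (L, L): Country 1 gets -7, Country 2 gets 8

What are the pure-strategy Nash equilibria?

(H, H)

(H, H): Country 1 gets 8 ≥ -7 from L, and Country 2 gets 9 ≥ 1 from L — Nash equilibrium.
(H, L): Country 2 prefers H (9 > 1) — not an equilibrium.
(L, H): Country 1 prefers H (8 > -7); Country 2 prefers L (8 > 7) — not an equilibrium.
(L, L): Country 1 prefers H (-5 > -7) — not an equilibrium.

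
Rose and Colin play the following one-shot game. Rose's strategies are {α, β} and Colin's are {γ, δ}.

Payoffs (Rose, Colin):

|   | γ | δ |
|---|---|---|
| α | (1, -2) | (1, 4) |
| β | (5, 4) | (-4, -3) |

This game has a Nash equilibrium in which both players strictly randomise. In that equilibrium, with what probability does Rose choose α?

Let r be the probability that Rose plays α. In a completely mixed equilibrium, Colin must be indifferent between γ and δ.
Colin's expected payoff from γ is −2r + 4(1−r); from δ it is 4r − 3(1−r).
Setting these equal: −6r + 4 = 7r − 3, so r = 7/13.

7/13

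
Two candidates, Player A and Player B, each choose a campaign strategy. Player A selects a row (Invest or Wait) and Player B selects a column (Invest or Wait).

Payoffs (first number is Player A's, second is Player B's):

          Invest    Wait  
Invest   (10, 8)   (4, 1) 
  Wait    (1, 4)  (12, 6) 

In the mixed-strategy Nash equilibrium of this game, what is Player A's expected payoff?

116/17

First find q, the probability Player B plays Invest, from Player A's indifference between Invest and Wait: 10q + 4(1−q) = q + 12(1−q), giving q = 8/17.
Since Player A is indifferent in equilibrium, Player A's expected payoff equals the payoff from either row against (8/17, 9/17). Using Invest: 10(8/17) + 4(9/17) = 116/17.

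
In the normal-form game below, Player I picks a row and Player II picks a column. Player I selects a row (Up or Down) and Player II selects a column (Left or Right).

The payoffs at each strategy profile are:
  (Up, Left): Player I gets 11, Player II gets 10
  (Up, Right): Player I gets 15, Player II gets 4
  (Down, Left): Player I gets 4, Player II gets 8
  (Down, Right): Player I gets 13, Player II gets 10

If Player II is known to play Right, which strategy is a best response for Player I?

Up

Against Right, Player I earns 15 from Up and 13 from Down.
So Up is the best response.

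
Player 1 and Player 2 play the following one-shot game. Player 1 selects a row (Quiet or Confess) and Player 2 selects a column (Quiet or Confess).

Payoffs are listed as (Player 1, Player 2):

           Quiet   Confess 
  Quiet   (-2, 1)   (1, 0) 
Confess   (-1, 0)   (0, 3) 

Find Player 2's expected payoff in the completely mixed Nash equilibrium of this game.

First find x, the probability Player 1 plays Quiet, from Player 2's indifference between Quiet and Confess: x = 3(1−x), giving x = 3/4.
Since Player 2 is indifferent in equilibrium, Player 2's expected payoff equals the payoff from either column against (3/4, 1/4). Using Quiet: (3/4) = 3/4.

3/4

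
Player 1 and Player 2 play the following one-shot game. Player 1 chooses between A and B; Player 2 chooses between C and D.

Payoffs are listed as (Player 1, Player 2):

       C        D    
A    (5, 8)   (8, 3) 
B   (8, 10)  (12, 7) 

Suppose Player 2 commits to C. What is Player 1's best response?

Against C, Player 1 earns 5 from A and 8 from B.
So B is the best response.

B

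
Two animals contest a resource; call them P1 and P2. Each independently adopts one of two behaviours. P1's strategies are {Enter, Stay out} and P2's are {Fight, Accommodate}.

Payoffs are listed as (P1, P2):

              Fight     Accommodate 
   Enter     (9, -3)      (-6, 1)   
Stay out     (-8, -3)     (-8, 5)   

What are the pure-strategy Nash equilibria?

(Enter, Accommodate)

(Enter, Fight): P2 prefers Accommodate (1 > -3) — not an equilibrium.
(Enter, Accommodate): P1 gets -6 ≥ -8 from Stay out, and P2 gets 1 ≥ -3 from Fight — Nash equilibrium.
(Stay out, Fight): P1 prefers Enter (9 > -8); P2 prefers Accommodate (5 > -3) — not an equilibrium.
(Stay out, Accommodate): P1 prefers Enter (-6 > -8) — not an equilibrium.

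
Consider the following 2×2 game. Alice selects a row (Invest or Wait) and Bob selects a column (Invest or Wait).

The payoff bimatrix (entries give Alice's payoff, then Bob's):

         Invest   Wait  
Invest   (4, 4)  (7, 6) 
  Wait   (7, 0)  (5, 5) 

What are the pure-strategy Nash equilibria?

(Invest, Wait)

(Invest, Invest): Alice prefers Wait (7 > 4); Bob prefers Wait (6 > 4) — not an equilibrium.
(Invest, Wait): Alice gets 7 ≥ 5 from Wait, and Bob gets 6 ≥ 4 from Invest — Nash equilibrium.
(Wait, Invest): Bob prefers Wait (5 > 0) — not an equilibrium.
(Wait, Wait): Alice prefers Invest (7 > 5) — not an equilibrium.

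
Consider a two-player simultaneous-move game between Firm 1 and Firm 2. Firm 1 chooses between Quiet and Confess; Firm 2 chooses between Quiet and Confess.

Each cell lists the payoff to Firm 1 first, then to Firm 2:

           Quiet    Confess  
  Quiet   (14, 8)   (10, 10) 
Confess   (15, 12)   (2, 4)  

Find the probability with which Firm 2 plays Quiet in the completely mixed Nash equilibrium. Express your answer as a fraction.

8/9

Let q be the probability that Firm 2 plays Quiet. In a completely mixed equilibrium, Firm 1 must be indifferent between Quiet and Confess.
Firm 1's expected payoff from Quiet is 14q + 10(1−q); from Confess it is 15q + 2(1−q).
Setting these equal: 4q + 10 = 13q + 2, so q = 8/9.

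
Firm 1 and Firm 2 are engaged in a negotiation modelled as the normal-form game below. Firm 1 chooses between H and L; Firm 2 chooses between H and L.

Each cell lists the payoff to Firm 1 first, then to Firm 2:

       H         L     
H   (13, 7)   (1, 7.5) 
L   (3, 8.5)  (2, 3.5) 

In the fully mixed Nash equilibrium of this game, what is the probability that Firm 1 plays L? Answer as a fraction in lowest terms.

Let r be the probability that Firm 1 plays H. In a completely mixed equilibrium, Firm 2 must be indifferent between H and L.
Firm 2's expected payoff from H is 7r + 8.5(1−r); from L it is 7.5r + 3.5(1−r).
Setting these equal: −1.5r + 8.5 = 4r + 3.5, so r = 10/11.
Therefore Firm 1 plays L with probability 1 − 10/11 = 1/11.

1/11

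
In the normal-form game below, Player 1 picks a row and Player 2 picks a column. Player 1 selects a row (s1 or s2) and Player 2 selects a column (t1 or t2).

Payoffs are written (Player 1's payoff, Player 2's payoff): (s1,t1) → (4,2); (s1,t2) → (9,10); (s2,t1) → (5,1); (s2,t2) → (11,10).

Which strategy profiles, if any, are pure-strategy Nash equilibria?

(s2, t2)

(s1, t1): Player 1 prefers s2 (5 > 4); Player 2 prefers t2 (10 > 2) — not an equilibrium.
(s1, t2): Player 1 prefers s2 (11 > 9) — not an equilibrium.
(s2, t1): Player 2 prefers t2 (10 > 1) — not an equilibrium.
(s2, t2): Player 1 gets 11 ≥ 9 from s1, and Player 2 gets 10 ≥ 1 from t1 — Nash equilibrium.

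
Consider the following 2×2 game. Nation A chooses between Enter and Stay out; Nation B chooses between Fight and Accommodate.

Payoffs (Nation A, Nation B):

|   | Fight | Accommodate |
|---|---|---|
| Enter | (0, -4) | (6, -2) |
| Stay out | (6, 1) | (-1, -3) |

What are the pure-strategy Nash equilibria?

(Enter, Accommodate) and (Stay out, Fight)

(Enter, Fight): Nation A prefers Stay out (6 > 0); Nation B prefers Accommodate (-2 > -4) — not an equilibrium.
(Enter, Accommodate): Nation A gets 6 ≥ -1 from Stay out, and Nation B gets -2 ≥ -4 from Fight — Nash equilibrium.
(Stay out, Fight): Nation A gets 6 ≥ 0 from Enter, and Nation B gets 1 ≥ -3 from Accommodate — Nash equilibrium.
(Stay out, Accommodate): Nation A prefers Enter (6 > -1); Nation B prefers Fight (1 > -3) — not an equilibrium.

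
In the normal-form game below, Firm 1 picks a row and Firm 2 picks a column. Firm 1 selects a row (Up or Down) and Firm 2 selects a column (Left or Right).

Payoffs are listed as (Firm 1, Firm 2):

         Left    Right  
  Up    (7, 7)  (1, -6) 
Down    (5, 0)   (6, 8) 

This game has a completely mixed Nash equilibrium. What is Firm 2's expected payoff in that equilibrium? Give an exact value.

First find x, the probability Firm 1 plays Up, from Firm 2's indifference between Left and Right: 7x = −6x + 8(1−x), giving x = 8/21.
Since Firm 2 is indifferent in equilibrium, Firm 2's expected payoff equals the payoff from either column against (8/21, 13/21). Using Left: 7(8/21) = 8/3.

8/3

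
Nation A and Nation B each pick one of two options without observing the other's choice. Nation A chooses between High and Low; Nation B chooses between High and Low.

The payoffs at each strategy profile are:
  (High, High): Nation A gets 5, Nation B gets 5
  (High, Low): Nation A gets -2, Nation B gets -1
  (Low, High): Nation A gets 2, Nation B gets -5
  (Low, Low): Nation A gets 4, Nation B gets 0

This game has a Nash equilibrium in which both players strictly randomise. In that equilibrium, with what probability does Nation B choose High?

Let q be the probability that Nation B plays High. In a completely mixed equilibrium, Nation A must be indifferent between High and Low.
Nation A's expected payoff from High is 5q − 2(1−q); from Low it is 2q + 4(1−q).
Setting these equal: 7q − 2 = −2q + 4, so q = 2/3.

2/3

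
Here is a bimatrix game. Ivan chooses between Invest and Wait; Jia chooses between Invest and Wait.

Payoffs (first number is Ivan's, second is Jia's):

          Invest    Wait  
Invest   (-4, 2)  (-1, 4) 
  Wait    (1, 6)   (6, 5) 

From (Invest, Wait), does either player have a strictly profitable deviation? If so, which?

Ivan at (Invest, Wait) earns -1; deviating to Wait yields 6 — a strict improvement.
Jia earns 4; deviating to Invest yields 2 — not better.
Only Ivan has a strictly profitable deviation.

Ivan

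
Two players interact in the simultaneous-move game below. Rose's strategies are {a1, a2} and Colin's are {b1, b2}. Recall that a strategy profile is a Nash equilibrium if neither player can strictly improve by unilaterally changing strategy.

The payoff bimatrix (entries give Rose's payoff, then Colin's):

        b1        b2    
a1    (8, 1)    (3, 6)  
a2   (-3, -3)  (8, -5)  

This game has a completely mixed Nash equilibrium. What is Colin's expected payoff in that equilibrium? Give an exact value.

-13/7

First find p, the probability Rose plays a1, from Colin's indifference between b1 and b2: p − 3(1−p) = 6p − 5(1−p), giving p = 2/7.
Since Colin is indifferent in equilibrium, Colin's expected payoff equals the payoff from either column against (2/7, 5/7). Using b1: (2/7) − 3(5/7) = -13/7.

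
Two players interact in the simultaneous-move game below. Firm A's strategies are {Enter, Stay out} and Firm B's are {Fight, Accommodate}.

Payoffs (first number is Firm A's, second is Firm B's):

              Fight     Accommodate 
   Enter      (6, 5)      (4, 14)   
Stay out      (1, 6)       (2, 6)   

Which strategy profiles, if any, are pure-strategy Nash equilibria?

(Enter, Fight): Firm B prefers Accommodate (14 > 5) — not an equilibrium.
(Enter, Accommodate): Firm A gets 4 ≥ 2 from Stay out, and Firm B gets 14 ≥ 5 from Fight — Nash equilibrium.
(Stay out, Fight): Firm A prefers Enter (6 > 1) — not an equilibrium.
(Stay out, Accommodate): Firm A prefers Enter (4 > 2) — not an equilibrium.

(Enter, Accommodate)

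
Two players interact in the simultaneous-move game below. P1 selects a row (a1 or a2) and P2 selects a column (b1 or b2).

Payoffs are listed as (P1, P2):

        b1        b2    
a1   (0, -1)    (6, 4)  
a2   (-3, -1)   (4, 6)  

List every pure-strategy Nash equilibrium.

(a1, b1): P2 prefers b2 (4 > -1) — not an equilibrium.
(a1, b2): P1 gets 6 ≥ 4 from a2, and P2 gets 4 ≥ -1 from b1 — Nash equilibrium.
(a2, b1): P1 prefers a1 (0 > -3); P2 prefers b2 (6 > -1) — not an equilibrium.
(a2, b2): P1 prefers a1 (6 > 4) — not an equilibrium.

(a1, b2)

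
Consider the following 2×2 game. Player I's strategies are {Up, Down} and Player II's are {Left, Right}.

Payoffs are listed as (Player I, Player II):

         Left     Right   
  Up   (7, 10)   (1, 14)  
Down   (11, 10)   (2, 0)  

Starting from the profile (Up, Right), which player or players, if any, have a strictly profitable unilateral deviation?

Player I at (Up, Right) earns 1; deviating to Down yields 2 — a strict improvement.
Player II earns 14; deviating to Left yields 10 — not better.
Only Player I has a strictly profitable deviation.

Player I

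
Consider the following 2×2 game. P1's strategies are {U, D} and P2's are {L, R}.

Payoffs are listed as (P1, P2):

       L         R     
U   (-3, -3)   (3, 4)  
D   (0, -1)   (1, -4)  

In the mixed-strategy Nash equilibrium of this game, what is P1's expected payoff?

3/5

First find q, the probability P2 plays L, from P1's indifference between U and D: −3q + 3(1−q) = (1−q), giving q = 2/5.
Since P1 is indifferent in equilibrium, P1's expected payoff equals the payoff from either row against (2/5, 3/5). Using U: −3(2/5) + 3(3/5) = 3/5.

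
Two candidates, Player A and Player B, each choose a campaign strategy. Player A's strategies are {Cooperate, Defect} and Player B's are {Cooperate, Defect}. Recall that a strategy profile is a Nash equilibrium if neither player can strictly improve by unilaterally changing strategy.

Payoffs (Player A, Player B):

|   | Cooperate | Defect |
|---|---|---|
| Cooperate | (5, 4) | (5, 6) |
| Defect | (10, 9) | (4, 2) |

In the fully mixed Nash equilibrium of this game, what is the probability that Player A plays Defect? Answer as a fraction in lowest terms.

Let r be the probability that Player A plays Cooperate. In a completely mixed equilibrium, Player B must be indifferent between Cooperate and Defect.
Player B's expected payoff from Cooperate is 4r + 9(1−r); from Defect it is 6r + 2(1−r).
Setting these equal: −5r + 9 = 4r + 2, so r = 7/9.
Therefore Player A plays Defect with probability 1 − 7/9 = 2/9.

2/9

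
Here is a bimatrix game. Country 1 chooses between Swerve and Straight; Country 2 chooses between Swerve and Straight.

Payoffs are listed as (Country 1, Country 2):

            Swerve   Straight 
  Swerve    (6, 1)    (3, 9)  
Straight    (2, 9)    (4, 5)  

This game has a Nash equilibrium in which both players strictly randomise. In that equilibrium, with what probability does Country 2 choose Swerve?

Let q be the probability that Country 2 plays Swerve. In a completely mixed equilibrium, Country 1 must be indifferent between Swerve and Straight.
Country 1's expected payoff from Swerve is 6q + 3(1−q); from Straight it is 2q + 4(1−q).
Setting these equal: 3q + 3 = −2q + 4, so q = 1/5.

1/5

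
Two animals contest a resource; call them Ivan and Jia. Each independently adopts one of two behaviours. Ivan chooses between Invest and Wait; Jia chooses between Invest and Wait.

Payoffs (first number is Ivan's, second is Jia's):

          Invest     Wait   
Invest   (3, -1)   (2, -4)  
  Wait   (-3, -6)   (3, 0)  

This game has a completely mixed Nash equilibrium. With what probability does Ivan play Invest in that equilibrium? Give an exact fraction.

Let p be the probability that Ivan plays Invest. In a completely mixed equilibrium, Jia must be indifferent between Invest and Wait.
Jia's expected payoff from Invest is −p − 6(1−p); from Wait it is −4p.
Setting these equal: 5p − 6 = −4p, so p = 2/3.

2/3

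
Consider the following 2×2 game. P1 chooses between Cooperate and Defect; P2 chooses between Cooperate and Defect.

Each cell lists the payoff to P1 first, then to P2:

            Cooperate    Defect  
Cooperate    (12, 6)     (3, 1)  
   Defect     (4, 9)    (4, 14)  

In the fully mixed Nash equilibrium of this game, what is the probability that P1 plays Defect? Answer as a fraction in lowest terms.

1/2

Let x be the probability that P1 plays Cooperate. In a completely mixed equilibrium, P2 must be indifferent between Cooperate and Defect.
P2's expected payoff from Cooperate is 6x + 9(1−x); from Defect it is x + 14(1−x).
Setting these equal: −3x + 9 = −13x + 14, so x = 1/2.
Therefore P1 plays Defect with probability 1 − 1/2 = 1/2.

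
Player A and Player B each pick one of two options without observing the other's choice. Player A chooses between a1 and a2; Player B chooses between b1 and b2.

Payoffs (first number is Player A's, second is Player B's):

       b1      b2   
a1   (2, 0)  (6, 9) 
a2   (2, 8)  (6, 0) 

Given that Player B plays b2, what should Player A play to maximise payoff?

Against b2, Player A earns 6 from a1 and 6 from a2.
So either strategy is a best response.

either — both a1 and a2 are best responses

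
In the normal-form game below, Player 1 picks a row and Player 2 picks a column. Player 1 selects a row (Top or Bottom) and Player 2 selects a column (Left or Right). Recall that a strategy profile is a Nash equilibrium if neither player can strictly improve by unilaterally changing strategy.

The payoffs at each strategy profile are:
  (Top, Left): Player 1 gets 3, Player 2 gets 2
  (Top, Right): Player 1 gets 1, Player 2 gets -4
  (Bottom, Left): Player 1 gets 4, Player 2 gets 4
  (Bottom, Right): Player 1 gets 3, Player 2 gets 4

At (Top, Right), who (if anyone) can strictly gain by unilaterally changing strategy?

Player 1 at (Top, Right) earns 1; deviating to Bottom yields 3 — a strict improvement.
Player 2 earns -4; deviating to Left yields 2 — a strict improvement.
Both Player 1 and Player 2 have strictly profitable deviations.

Both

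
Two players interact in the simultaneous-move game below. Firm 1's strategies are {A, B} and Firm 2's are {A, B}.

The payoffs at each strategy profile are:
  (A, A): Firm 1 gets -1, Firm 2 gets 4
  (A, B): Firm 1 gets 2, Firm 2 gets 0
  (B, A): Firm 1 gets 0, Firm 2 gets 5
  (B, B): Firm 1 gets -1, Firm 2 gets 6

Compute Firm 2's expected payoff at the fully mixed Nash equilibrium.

First find p, the probability Firm 1 plays A, from Firm 2's indifference between A and B: 4p + 5(1−p) = 6(1−p), giving p = 1/5.
Since Firm 2 is indifferent in equilibrium, Firm 2's expected payoff equals the payoff from either column against (1/5, 4/5). Using A: 4(1/5) + 5(4/5) = 24/5.

24/5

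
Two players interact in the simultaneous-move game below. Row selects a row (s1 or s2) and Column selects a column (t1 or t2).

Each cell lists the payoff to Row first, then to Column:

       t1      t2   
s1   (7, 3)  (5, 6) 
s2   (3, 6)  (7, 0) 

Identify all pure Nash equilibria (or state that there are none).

none

(s1, t1): Column prefers t2 (6 > 3) — not an equilibrium.
(s1, t2): Row prefers s2 (7 > 5) — not an equilibrium.
(s2, t1): Row prefers s1 (7 > 3) — not an equilibrium.
(s2, t2): Column prefers t1 (6 > 0) — not an equilibrium.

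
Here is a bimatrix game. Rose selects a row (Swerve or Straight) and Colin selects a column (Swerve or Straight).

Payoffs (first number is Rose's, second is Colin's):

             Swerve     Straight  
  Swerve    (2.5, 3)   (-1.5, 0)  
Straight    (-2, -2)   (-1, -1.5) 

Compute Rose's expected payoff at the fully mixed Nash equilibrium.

First find y, the probability Colin plays Swerve, from Rose's indifference between Swerve and Straight: 2.5y − 1.5(1−y) = −2y − (1−y), giving y = 1/10.
Since Rose is indifferent in equilibrium, Rose's expected payoff equals the payoff from either row against (1/10, 9/10). Using Swerve: 2.5(1/10) − 1.5(9/10) = -11/10.

-11/10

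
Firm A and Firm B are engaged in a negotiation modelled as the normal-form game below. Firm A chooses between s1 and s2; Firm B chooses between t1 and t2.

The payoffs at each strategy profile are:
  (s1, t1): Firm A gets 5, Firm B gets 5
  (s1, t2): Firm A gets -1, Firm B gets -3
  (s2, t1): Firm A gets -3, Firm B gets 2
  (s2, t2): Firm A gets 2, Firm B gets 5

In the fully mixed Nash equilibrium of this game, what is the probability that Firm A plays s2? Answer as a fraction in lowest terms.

8/11

Let x be the probability that Firm A plays s1. In a completely mixed equilibrium, Firm B must be indifferent between t1 and t2.
Firm B's expected payoff from t1 is 5x + 2(1−x); from t2 it is −3x + 5(1−x).
Setting these equal: 3x + 2 = −8x + 5, so x = 3/11.
Therefore Firm A plays s2 with probability 1 − 3/11 = 8/11.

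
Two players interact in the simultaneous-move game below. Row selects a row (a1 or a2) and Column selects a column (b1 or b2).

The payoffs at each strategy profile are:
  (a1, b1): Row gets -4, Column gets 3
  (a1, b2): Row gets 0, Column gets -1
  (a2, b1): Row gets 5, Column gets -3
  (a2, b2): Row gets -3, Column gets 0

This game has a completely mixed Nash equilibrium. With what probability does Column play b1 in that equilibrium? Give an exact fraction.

1/4

Let q be the probability that Column plays b1. In a completely mixed equilibrium, Row must be indifferent between a1 and a2.
Row's expected payoff from a1 is −4q; from a2 it is 5q − 3(1−q).
Setting these equal: −4q = 8q − 3, so q = 1/4.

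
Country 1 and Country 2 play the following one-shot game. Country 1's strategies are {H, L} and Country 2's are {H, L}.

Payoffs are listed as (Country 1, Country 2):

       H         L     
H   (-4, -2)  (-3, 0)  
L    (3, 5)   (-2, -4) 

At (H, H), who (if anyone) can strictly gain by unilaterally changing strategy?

Both

Country 1 at (H, H) earns -4; deviating to L yields 3 — a strict improvement.
Country 2 earns -2; deviating to L yields 0 — a strict improvement.
Both Country 1 and Country 2 have strictly profitable deviations.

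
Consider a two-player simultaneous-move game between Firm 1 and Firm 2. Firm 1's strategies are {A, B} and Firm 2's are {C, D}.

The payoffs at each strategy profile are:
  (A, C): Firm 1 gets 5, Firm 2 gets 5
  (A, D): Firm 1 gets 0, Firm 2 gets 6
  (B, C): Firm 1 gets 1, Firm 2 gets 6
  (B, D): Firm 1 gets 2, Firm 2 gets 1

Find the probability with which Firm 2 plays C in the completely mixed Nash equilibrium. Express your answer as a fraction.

1/3

Let q be the probability that Firm 2 plays C. In a completely mixed equilibrium, Firm 1 must be indifferent between A and B.
Firm 1's expected payoff from A is 5q; from B it is q + 2(1−q).
Setting these equal: 5q = −q + 2, so q = 1/3.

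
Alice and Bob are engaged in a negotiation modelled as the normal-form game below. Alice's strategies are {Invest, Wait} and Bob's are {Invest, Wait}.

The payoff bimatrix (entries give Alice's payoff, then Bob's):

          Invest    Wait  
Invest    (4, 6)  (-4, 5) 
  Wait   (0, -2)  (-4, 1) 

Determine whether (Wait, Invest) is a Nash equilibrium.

At (Wait, Invest), Alice earns 0; switching to Invest would give 4, so Alice would deviate.
Bob earns -2; switching to Wait would give 1, so Bob would deviate.
Since at least one player can profitably deviate, this is not a Nash equilibrium.

No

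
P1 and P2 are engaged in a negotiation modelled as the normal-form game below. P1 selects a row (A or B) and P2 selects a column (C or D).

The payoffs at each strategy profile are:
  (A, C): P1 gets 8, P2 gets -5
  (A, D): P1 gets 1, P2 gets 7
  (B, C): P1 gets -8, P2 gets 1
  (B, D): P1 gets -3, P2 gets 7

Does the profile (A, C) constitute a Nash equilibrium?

No

At (A, C), P1 earns 8; switching to B would give -8, so P1 has no profitable deviation.
P2 earns -5; switching to D would give 7, so P2 would deviate.
Since at least one player can profitably deviate, this is not a Nash equilibrium.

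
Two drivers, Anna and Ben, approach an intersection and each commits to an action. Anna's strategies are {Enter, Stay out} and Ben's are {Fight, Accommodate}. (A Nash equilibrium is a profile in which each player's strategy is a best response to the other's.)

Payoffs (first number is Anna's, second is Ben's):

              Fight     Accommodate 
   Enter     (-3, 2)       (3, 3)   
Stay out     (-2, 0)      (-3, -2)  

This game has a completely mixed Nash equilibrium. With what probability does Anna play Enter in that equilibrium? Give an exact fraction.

2/3

Let p be the probability that Anna plays Enter. In a completely mixed equilibrium, Ben must be indifferent between Fight and Accommodate.
Ben's expected payoff from Fight is 2p; from Accommodate it is 3p − 2(1−p).
Setting these equal: 2p = 5p − 2, so p = 2/3.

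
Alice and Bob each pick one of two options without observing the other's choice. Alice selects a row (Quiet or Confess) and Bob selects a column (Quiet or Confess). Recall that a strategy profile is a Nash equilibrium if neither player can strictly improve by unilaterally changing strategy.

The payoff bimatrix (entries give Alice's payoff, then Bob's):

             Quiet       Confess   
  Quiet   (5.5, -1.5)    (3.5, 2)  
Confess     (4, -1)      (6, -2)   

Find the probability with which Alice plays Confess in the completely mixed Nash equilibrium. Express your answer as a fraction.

Let x be the probability that Alice plays Quiet. In a completely mixed equilibrium, Bob must be indifferent between Quiet and Confess.
Bob's expected payoff from Quiet is −1.5x − (1−x); from Confess it is 2x − 2(1−x).
Setting these equal: −0.5x − 1 = 4x − 2, so x = 2/9.
Therefore Alice plays Confess with probability 1 − 2/9 = 7/9.

7/9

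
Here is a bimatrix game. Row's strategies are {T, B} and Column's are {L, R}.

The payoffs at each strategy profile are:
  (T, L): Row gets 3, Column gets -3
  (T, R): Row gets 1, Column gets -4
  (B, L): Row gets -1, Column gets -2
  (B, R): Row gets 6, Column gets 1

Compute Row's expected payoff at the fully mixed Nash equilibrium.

19/9

First find q, the probability Column plays L, from Row's indifference between T and B: 3q + (1−q) = −q + 6(1−q), giving q = 5/9.
Since Row is indifferent in equilibrium, Row's expected payoff equals the payoff from either row against (5/9, 4/9). Using T: 3(5/9) + (4/9) = 19/9.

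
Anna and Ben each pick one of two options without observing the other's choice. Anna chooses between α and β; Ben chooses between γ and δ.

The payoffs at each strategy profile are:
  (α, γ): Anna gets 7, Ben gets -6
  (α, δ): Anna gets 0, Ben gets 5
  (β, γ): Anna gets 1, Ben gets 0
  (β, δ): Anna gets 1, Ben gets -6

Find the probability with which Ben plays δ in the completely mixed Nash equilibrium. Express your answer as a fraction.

6/7

Let c be the probability that Ben plays γ. In a completely mixed equilibrium, Anna must be indifferent between α and β.
Anna's expected payoff from α is 7c; from β it is c + (1−c).
Setting these equal: 7c = 1, so c = 1/7.
Therefore Ben plays δ with probability 1 − 1/7 = 6/7.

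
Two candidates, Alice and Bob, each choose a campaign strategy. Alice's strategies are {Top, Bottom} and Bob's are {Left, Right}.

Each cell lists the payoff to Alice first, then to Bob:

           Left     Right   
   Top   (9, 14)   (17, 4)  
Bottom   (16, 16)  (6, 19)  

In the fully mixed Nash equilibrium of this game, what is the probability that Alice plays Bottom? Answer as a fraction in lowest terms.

Let p be the probability that Alice plays Top. In a completely mixed equilibrium, Bob must be indifferent between Left and Right.
Bob's expected payoff from Left is 14p + 16(1−p); from Right it is 4p + 19(1−p).
Setting these equal: −2p + 16 = −15p + 19, so p = 3/13.
Therefore Alice plays Bottom with probability 1 − 3/13 = 10/13.

10/13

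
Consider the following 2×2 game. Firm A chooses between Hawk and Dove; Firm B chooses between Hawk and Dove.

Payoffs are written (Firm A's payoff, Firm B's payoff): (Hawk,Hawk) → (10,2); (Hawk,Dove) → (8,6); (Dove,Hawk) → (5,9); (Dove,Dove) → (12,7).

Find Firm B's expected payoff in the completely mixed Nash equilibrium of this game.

First find p, the probability Firm A plays Hawk, from Firm B's indifference between Hawk and Dove: 2p + 9(1−p) = 6p + 7(1−p), giving p = 1/3.
Since Firm B is indifferent in equilibrium, Firm B's expected payoff equals the payoff from either column against (1/3, 2/3). Using Hawk: 2(1/3) + 9(2/3) = 20/3.

20/3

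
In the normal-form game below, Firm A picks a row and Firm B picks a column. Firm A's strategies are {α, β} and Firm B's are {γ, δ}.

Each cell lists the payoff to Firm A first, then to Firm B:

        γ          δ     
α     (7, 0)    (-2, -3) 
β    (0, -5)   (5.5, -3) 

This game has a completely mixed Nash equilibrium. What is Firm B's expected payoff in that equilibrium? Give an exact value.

First find p, the probability Firm A plays α, from Firm B's indifference between γ and δ: −5(1−p) = −3p − 3(1−p), giving p = 2/5.
Since Firm B is indifferent in equilibrium, Firm B's expected payoff equals the payoff from either column against (2/5, 3/5). Using γ: −5(3/5) = -3.

-3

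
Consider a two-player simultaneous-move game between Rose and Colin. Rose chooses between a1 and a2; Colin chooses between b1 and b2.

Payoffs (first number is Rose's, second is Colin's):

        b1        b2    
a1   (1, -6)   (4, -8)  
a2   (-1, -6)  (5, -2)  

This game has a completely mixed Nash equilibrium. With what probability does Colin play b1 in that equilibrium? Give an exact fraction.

Let y be the probability that Colin plays b1. In a completely mixed equilibrium, Rose must be indifferent between a1 and a2.
Rose's expected payoff from a1 is y + 4(1−y); from a2 it is −y + 5(1−y).
Setting these equal: −3y + 4 = −6y + 5, so y = 1/3.

1/3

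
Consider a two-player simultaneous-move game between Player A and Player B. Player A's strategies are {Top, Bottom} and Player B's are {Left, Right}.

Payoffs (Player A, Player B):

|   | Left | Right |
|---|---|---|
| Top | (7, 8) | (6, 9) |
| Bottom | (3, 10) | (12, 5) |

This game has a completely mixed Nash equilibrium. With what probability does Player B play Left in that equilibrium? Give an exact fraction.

Let q be the probability that Player B plays Left. In a completely mixed equilibrium, Player A must be indifferent between Top and Bottom.
Player A's expected payoff from Top is 7q + 6(1−q); from Bottom it is 3q + 12(1−q).
Setting these equal: q + 6 = −9q + 12, so q = 3/5.

3/5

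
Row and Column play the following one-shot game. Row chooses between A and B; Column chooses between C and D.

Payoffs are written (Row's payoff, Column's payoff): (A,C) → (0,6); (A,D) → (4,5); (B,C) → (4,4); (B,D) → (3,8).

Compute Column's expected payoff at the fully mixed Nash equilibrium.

First find p, the probability Row plays A, from Column's indifference between C and D: 6p + 4(1−p) = 5p + 8(1−p), giving p = 4/5.
Since Column is indifferent in equilibrium, Column's expected payoff equals the payoff from either column against (4/5, 1/5). Using C: 6(4/5) + 4(1/5) = 28/5.

28/5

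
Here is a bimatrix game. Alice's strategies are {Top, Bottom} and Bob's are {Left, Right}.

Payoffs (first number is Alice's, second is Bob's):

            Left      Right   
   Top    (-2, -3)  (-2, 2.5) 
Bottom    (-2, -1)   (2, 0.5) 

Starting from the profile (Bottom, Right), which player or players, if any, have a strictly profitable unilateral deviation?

Alice at (Bottom, Right) earns 2; deviating to Top yields -2 — not better.
Bob earns 0.5; deviating to Left yields -1 — not better.
Neither player can strictly improve; the profile is a Nash equilibrium.

Neither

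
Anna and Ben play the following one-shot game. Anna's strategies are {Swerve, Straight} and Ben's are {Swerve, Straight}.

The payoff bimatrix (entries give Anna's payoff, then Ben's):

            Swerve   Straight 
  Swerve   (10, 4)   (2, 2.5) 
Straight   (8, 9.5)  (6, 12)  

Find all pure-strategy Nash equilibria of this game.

(Swerve, Swerve) and (Straight, Straight)

(Swerve, Swerve): Anna gets 10 ≥ 8 from Straight, and Ben gets 4 ≥ 2.5 from Straight — Nash equilibrium.
(Swerve, Straight): Anna prefers Straight (6 > 2); Ben prefers Swerve (4 > 2.5) — not an equilibrium.
(Straight, Swerve): Anna prefers Swerve (10 > 8); Ben prefers Straight (12 > 9.5) — not an equilibrium.
(Straight, Straight): Anna gets 6 ≥ 2 from Swerve, and Ben gets 12 ≥ 9.5 from Swerve — Nash equilibrium.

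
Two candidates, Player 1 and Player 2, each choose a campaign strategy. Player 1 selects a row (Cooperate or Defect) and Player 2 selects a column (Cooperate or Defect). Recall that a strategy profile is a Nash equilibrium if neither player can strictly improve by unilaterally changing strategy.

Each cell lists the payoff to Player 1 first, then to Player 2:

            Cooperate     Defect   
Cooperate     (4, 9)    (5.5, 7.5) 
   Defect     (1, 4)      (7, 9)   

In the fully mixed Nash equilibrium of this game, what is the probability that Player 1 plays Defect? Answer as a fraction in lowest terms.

3/13

Let r be the probability that Player 1 plays Cooperate. In a completely mixed equilibrium, Player 2 must be indifferent between Cooperate and Defect.
Player 2's expected payoff from Cooperate is 9r + 4(1−r); from Defect it is 7.5r + 9(1−r).
Setting these equal: 5r + 4 = −1.5r + 9, so r = 10/13.
Therefore Player 1 plays Defect with probability 1 − 10/13 = 3/13.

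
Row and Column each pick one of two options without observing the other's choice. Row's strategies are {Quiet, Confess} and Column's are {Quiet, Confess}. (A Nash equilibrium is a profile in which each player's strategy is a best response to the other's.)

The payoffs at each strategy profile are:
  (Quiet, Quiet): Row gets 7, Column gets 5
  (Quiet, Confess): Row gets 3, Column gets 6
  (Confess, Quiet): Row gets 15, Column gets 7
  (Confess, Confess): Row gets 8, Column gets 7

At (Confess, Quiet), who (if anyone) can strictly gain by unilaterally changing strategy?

Row at (Confess, Quiet) earns 15; deviating to Quiet yields 7 — not better.
Column earns 7; deviating to Confess yields 7 — not better.
Neither player can strictly improve; the profile is a Nash equilibrium.

Neither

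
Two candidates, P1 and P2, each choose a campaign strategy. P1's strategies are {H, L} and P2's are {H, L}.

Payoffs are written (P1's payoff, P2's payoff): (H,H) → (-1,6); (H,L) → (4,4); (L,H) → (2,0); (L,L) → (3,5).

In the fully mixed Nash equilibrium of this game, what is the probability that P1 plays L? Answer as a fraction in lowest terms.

Let x be the probability that P1 plays H. In a completely mixed equilibrium, P2 must be indifferent between H and L.
P2's expected payoff from H is 6x; from L it is 4x + 5(1−x).
Setting these equal: 6x = −x + 5, so x = 5/7.
Therefore P1 plays L with probability 1 − 5/7 = 2/7.

2/7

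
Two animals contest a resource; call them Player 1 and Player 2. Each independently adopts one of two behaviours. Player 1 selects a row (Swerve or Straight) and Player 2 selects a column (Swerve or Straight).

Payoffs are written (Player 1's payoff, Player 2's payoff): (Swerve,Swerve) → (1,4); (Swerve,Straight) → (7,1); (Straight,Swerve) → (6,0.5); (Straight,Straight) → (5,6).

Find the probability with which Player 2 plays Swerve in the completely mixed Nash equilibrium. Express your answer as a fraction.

Let y be the probability that Player 2 plays Swerve. In a completely mixed equilibrium, Player 1 must be indifferent between Swerve and Straight.
Player 1's expected payoff from Swerve is y + 7(1−y); from Straight it is 6y + 5(1−y).
Setting these equal: −6y + 7 = y + 5, so y = 2/7.

2/7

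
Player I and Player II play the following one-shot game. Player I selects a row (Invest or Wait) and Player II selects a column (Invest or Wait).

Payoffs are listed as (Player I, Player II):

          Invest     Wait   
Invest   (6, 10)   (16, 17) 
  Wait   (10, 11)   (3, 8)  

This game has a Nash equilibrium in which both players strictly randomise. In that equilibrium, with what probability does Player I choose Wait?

7/10

Let p be the probability that Player I plays Invest. In a completely mixed equilibrium, Player II must be indifferent between Invest and Wait.
Player II's expected payoff from Invest is 10p + 11(1−p); from Wait it is 17p + 8(1−p).
Setting these equal: −p + 11 = 9p + 8, so p = 3/10.
Therefore Player I plays Wait with probability 1 − 3/10 = 7/10.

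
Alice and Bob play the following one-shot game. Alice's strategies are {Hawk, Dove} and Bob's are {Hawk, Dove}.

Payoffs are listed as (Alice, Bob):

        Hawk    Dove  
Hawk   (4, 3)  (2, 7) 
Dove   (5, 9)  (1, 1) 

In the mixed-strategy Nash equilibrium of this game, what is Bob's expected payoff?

First find p, the probability Alice plays Hawk, from Bob's indifference between Hawk and Dove: 3p + 9(1−p) = 7p + (1−p), giving p = 2/3.
Since Bob is indifferent in equilibrium, Bob's expected payoff equals the payoff from either column against (2/3, 1/3). Using Hawk: 3(2/3) + 9(1/3) = 5.

5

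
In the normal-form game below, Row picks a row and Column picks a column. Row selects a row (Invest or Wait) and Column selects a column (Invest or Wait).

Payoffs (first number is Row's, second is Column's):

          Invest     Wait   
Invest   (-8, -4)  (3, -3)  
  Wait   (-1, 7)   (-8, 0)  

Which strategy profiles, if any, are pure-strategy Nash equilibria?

(Invest, Wait) and (Wait, Invest)

(Invest, Invest): Row prefers Wait (-1 > -8); Column prefers Wait (-3 > -4) — not an equilibrium.
(Invest, Wait): Row gets 3 ≥ -8 from Wait, and Column gets -3 ≥ -4 from Invest — Nash equilibrium.
(Wait, Invest): Row gets -1 ≥ -8 from Invest, and Column gets 7 ≥ 0 from Wait — Nash equilibrium.
(Wait, Wait): Row prefers Invest (3 > -8); Column prefers Invest (7 > 0) — not an equilibrium.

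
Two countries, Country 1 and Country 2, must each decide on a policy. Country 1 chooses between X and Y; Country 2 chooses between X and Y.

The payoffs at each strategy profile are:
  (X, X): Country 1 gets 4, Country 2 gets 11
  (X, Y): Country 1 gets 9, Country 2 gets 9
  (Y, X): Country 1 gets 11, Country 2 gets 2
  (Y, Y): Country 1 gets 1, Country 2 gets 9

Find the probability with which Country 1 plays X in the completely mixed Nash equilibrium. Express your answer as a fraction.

7/9

Let r be the probability that Country 1 plays X. In a completely mixed equilibrium, Country 2 must be indifferent between X and Y.
Country 2's expected payoff from X is 11r + 2(1−r); from Y it is 9r + 9(1−r).
Setting these equal: 9r + 2 = 9, so r = 7/9.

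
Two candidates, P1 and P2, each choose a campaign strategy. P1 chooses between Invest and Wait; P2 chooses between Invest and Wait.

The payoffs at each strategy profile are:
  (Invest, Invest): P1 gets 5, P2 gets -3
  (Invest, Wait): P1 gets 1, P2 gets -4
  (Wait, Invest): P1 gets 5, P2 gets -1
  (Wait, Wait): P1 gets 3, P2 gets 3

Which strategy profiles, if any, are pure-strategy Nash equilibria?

(Invest, Invest) and (Wait, Wait)

(Invest, Invest): P1 gets 5 ≥ 5 from Wait, and P2 gets -3 ≥ -4 from Wait — Nash equilibrium.
(Invest, Wait): P1 prefers Wait (3 > 1); P2 prefers Invest (-3 > -4) — not an equilibrium.
(Wait, Invest): P2 prefers Wait (3 > -1) — not an equilibrium.
(Wait, Wait): P1 gets 3 ≥ 1 from Invest, and P2 gets 3 ≥ -1 from Invest — Nash equilibrium.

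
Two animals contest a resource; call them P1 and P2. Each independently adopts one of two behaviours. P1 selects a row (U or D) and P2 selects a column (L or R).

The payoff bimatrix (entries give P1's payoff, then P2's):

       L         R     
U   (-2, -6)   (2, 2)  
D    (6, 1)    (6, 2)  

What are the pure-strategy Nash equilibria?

(D, R)

(U, L): P1 prefers D (6 > -2); P2 prefers R (2 > -6) — not an equilibrium.
(U, R): P1 prefers D (6 > 2) — not an equilibrium.
(D, L): P2 prefers R (2 > 1) — not an equilibrium.
(D, R): P1 gets 6 ≥ 2 from U, and P2 gets 2 ≥ 1 from L — Nash equilibrium.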